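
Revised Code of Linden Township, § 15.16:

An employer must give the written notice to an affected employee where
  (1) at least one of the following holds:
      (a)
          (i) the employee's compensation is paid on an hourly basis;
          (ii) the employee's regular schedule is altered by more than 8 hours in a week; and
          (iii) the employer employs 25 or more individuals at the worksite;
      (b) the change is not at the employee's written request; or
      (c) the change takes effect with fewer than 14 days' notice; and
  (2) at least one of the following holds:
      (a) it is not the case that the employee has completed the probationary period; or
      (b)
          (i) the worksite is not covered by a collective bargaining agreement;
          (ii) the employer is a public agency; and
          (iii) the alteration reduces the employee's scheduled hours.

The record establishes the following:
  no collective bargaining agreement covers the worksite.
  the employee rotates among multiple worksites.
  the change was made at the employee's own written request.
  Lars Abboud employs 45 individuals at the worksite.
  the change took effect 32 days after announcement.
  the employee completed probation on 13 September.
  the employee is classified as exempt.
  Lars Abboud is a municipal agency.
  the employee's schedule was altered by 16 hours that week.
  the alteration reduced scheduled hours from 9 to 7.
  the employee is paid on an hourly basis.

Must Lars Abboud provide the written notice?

(i) hourly-paid — holds.
(ii) schedule shift > 8h — satisfied.
(iii) ≥ 25 at site — holds.
So (a) is satisfied (T AND T AND T).
(b) not employee-requested — fails.
(c) < 14 days' notice — not satisfied.
(1) = T OR F OR F = true.
(a) not (past probation) — fails.
(i) no CBA — satisfied.
(ii) public agency — holds.
(iii) hours reduced — satisfied.
(b): T AND T AND T → true.
So (2) is satisfied (F OR T).
Overall = T AND T = true.

Yes — required.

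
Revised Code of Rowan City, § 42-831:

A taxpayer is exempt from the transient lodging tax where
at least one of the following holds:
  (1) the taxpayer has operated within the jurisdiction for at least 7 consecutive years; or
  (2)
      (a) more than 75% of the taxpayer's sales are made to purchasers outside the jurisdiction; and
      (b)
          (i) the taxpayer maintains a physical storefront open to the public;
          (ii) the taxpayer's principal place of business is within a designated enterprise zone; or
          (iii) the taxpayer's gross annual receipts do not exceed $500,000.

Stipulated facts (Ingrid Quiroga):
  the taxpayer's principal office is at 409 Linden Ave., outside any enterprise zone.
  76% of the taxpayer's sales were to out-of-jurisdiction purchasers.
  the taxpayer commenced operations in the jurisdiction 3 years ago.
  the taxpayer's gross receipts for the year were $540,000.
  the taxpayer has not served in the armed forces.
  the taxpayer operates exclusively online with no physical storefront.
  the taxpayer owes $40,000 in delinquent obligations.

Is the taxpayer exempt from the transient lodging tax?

(1) ≥ 7 yrs in jurisdiction — not met.
(a) >75% out-of-jur. sales — holds.
(i) has storefront — not satisfied.
(ii) in enterprise zone — fails.
(iii) receipts ≤ $500,000 — not satisfied.
(b): F OR F OR F → false.
So (2) is not satisfied (T AND F).
Overall = F OR F = false.

No — not exempt.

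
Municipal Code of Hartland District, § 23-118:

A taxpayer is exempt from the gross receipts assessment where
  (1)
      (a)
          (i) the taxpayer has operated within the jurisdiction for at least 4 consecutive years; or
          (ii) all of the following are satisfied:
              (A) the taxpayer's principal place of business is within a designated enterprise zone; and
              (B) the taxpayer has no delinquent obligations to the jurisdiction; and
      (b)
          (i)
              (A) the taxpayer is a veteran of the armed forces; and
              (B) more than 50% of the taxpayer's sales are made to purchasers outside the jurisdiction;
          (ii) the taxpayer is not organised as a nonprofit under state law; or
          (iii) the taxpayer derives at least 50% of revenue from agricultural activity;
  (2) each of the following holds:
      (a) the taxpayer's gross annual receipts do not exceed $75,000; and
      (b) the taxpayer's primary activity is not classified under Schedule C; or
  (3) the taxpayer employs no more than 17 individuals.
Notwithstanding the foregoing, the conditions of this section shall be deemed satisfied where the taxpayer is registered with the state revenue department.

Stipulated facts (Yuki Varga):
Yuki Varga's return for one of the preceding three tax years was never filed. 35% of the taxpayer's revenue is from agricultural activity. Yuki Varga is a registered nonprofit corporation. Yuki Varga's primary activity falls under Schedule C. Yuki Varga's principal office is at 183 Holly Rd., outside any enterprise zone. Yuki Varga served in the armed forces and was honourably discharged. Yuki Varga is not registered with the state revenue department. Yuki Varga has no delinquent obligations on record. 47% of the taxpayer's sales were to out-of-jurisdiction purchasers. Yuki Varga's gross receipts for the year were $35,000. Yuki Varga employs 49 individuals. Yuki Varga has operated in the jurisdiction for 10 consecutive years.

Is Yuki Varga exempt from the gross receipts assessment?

(i) ≥ 4 yrs in jurisdiction — met.
(A) in enterprise zone — not met.
(B) no delinquency — satisfied.
(ii): F AND T → false.
(a): T OR F → true.
(A) veteran — satisfied.
(B) >50% out-of-jur. sales — not met.
(i) = T AND F = false.
(ii) not (nonprofit) — fails.
(iii) ≥50% agricultural — fails.
So (b) is not satisfied (F OR F OR F).
(1): T AND F → false.
(a) receipts ≤ $75,000 — holds.
(b) not (Schedule C activity) — fails.
(2) = T AND F = false.
(3) ≤ 17 employees — fails.
Overall = F OR F OR F = false.
Exception (state-registered) — not satisfied.
Result: main false OR exception false → false.

No — not exempt.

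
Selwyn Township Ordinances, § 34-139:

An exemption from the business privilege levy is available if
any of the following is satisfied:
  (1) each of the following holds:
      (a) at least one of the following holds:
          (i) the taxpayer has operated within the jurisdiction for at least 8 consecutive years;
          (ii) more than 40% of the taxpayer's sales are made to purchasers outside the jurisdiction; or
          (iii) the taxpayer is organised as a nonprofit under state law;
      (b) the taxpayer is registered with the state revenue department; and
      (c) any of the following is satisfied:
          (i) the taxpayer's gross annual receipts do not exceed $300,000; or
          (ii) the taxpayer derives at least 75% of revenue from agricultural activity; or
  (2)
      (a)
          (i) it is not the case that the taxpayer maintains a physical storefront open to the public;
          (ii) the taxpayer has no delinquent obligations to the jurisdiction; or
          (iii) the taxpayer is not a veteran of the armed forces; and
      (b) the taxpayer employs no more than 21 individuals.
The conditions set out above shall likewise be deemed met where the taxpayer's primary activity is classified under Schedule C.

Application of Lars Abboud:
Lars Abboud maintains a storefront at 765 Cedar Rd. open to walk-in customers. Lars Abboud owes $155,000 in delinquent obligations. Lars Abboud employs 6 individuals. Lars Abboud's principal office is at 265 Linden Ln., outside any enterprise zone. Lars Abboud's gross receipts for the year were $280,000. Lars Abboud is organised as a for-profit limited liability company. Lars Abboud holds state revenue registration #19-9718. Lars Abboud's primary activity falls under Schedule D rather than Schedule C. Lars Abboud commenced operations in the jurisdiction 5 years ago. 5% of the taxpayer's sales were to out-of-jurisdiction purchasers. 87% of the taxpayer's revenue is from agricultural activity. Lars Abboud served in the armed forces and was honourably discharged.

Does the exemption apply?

(i) ≥ 8 yrs in jurisdiction — not met.
(ii) >40% out-of-jur. sales — not satisfied.
(iii) nonprofit — not satisfied.
(a): F OR F OR F → false.
(b) state-registered — met.
(i) receipts ≤ $300,000 — met.
(ii) ≥75% agricultural — met.
(c): T OR T → true.
(1) = F AND T AND T = false.
(i) not (has storefront) — not satisfied.
(ii) no delinquency — not met.
(iii) not (veteran) — fails.
(a): F OR F OR F → false.
(b) ≤ 21 employees — satisfied.
So (2) is not satisfied (F AND T).
Overall = F OR F = false.
Exception (Schedule C activity) — not satisfied.
Result: main false OR exception false → false.

No — not exempt.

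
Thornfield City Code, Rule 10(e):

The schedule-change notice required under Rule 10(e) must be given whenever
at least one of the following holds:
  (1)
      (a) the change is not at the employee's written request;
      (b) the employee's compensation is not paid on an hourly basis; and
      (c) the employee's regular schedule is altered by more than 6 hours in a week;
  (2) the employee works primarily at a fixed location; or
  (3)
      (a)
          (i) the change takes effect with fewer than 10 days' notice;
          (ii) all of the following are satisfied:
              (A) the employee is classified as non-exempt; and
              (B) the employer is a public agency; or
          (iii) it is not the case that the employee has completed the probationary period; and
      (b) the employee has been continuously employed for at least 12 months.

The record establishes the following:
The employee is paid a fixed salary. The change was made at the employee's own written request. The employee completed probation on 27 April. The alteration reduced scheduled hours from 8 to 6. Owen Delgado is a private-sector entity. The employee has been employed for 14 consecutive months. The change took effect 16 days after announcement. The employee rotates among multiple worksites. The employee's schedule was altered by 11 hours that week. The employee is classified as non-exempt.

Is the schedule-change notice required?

No — not required.

(a) not employee-requested — fails.
(b) not (hourly-paid) — met.
(c) schedule shift > 6h — met.
So (1) is not satisfied (F AND T AND T).
(2) fixed location — not met.
(i) < 10 days' notice — fails.
(A) non-exempt — holds.
(B) public agency — fails.
(ii) = T AND F = false.
(iii) not (past probation) — not met.
So (a) is not satisfied (F OR F OR F).
(b) tenure ≥ 12 mo. — met.
(3): F AND T → false.
So Overall is not satisfied (F OR F OR F).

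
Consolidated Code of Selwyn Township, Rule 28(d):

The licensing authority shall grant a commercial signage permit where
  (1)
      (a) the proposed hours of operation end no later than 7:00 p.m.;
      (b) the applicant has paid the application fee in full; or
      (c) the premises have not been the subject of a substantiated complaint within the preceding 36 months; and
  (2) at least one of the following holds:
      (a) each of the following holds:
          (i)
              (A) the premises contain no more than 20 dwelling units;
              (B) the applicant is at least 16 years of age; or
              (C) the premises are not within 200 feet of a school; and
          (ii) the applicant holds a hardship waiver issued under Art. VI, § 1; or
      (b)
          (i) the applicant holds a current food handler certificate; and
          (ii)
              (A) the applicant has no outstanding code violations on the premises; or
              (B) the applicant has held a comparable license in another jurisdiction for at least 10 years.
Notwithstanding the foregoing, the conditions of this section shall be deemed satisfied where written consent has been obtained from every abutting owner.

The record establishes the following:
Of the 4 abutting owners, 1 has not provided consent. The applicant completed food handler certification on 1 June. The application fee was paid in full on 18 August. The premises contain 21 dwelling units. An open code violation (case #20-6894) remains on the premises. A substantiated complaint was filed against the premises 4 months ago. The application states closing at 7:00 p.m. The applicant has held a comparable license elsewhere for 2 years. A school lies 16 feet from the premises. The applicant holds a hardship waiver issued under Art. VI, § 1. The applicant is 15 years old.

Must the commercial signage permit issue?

No — denied.

(a) closes by 7 p.m. — satisfied.
(b) fee paid — met.
(c) no complaint in 36 mo. — fails.
So (1) is satisfied (T OR T OR F).
(A) ≤ 20 units — not met.
(B) age ≥ 16 — not met.
(C) ≥200 ft from school — fails.
So (i) is not satisfied (F OR F OR F).
(ii) hardship waiver — satisfied.
(a) = F AND T = false.
(i) food handler cert. — holds.
(A) no code violations — fails.
(B) prior license ≥ 10 yr — not satisfied.
(ii): F OR F → false.
(b) = T AND F = false.
(2) = F OR F = false.
Overall = T AND F = false.
Exception (all abutters consent) — not satisfied.
Result: main false OR exception false → false.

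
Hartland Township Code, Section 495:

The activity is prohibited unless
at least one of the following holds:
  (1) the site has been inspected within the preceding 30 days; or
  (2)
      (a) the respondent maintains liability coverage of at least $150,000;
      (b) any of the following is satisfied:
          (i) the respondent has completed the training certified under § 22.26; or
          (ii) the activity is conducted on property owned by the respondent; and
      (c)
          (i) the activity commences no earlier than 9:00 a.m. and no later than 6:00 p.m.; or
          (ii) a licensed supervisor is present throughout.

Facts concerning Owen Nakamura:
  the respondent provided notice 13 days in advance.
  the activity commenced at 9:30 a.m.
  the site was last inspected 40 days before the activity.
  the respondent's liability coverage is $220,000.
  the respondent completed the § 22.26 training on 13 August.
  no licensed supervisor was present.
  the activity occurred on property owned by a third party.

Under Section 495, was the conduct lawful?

Yes — lawful.

(1) site inspected — fails.
(a) coverage ≥ $150,000 — satisfied.
(i) training certified — satisfied.
(ii) own property — not satisfied.
(b): T OR F → true.
(i) start within hours — satisfied.
(ii) supervisor present — fails.
So (c) is satisfied (T OR F).
So (2) is satisfied (T AND T AND T).
Overall = F OR T = true.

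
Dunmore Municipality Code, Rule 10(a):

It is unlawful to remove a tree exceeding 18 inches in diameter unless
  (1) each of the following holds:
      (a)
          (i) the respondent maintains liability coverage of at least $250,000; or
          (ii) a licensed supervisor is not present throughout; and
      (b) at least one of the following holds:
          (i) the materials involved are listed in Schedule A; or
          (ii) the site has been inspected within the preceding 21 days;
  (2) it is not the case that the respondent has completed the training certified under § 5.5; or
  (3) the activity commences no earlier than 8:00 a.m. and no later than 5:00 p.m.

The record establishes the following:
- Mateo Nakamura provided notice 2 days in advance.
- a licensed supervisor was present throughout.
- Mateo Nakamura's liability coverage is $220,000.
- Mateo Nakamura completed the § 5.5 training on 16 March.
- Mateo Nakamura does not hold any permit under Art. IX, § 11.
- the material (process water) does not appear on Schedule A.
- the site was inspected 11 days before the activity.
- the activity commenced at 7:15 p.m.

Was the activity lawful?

No — unlawful.

(i) coverage ≥ $250,000 — not satisfied.
(ii) not (supervisor present) — not met.
(a): F OR F → false.
(i) Schedule A material — not satisfied.
(ii) site inspected — satisfied.
(b) = F OR T = true.
So (1) is not satisfied (F AND T).
(2) not (training certified) — fails.
(3) start within hours — not satisfied.
So Overall is not satisfied (F OR F OR F).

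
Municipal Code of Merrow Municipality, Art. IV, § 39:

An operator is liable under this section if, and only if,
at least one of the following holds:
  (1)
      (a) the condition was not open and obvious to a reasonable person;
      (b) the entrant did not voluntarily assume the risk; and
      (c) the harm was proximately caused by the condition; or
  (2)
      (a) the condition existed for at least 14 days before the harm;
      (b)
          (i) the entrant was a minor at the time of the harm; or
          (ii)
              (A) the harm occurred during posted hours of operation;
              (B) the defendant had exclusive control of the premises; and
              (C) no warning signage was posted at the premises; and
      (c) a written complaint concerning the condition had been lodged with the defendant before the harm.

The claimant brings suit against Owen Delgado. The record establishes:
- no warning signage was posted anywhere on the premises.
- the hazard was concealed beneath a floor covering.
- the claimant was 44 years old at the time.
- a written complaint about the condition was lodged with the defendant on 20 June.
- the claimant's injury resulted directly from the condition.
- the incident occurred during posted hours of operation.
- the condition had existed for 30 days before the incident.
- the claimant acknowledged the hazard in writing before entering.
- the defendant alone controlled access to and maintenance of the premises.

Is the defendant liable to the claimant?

(a) not open/obvious — satisfied.
(b) no assumed risk — not met.
(c) proximate cause — satisfied.
So (1) is not satisfied (T AND F AND T).
(a) condition ≥14 days old — satisfied.
(i) entrant a minor — fails.
(A) during posted hours — met.
(B) exclusive control — satisfied.
(C) no signage posted — holds.
So (ii) is satisfied (T AND T AND T).
(b): F OR T → true.
(c) complaint lodged — met.
So (2) is satisfied (T AND T AND T).
Overall = F OR T = true.

Yes — liable.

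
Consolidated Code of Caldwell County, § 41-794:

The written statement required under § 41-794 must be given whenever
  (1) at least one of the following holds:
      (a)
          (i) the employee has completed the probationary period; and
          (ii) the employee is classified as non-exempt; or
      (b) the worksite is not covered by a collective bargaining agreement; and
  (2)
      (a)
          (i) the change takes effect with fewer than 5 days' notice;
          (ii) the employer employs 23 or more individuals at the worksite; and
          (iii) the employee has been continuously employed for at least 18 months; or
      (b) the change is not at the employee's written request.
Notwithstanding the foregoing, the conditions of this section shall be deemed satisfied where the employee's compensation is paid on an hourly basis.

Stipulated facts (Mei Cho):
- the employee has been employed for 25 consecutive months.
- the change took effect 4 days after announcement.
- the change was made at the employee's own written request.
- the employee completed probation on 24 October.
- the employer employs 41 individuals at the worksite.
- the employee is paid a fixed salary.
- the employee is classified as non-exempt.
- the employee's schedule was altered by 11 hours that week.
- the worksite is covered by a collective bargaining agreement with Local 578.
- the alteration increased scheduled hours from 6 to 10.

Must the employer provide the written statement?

Yes — required.

(i) past probation — met.
(ii) non-exempt — satisfied.
(a): T AND T → true.
(b) no CBA — not satisfied.
So (1) is satisfied (T OR F).
(i) < 5 days' notice — holds.
(ii) ≥ 23 at site — satisfied.
(iii) tenure ≥ 18 mo. — satisfied.
So (a) is satisfied (T AND T AND T).
(b) not employee-requested — not satisfied.
(2): T OR F → true.
Overall = T AND T = true.
Exception (hourly-paid) — not satisfied.
Result: main true OR exception false → true.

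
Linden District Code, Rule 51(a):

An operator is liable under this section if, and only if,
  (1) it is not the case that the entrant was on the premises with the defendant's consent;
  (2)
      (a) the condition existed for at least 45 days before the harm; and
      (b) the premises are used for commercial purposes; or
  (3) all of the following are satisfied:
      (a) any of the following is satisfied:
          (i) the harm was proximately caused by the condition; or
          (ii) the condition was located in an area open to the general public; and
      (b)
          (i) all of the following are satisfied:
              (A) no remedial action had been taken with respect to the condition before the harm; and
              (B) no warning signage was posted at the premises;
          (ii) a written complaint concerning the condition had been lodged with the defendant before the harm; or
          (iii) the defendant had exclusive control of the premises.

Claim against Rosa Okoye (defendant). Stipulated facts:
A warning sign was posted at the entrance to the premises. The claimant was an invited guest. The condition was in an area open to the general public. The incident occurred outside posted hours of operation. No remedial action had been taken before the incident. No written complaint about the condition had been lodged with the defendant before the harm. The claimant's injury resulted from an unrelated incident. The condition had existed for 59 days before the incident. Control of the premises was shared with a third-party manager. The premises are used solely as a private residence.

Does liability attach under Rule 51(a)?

(1) not (consent to enter) — not satisfied.
(a) condition ≥45 days old — met.
(b) commercial use — not met.
So (2) is not satisfied (T AND F).
(i) proximate cause — not satisfied.
(ii) public area — satisfied.
So (a) is satisfied (F OR T).
(A) no remedial action — holds.
(B) no signage posted — not met.
So (i) is not satisfied (T AND F).
(ii) complaint lodged — fails.
(iii) exclusive control — not met.
(b) = F OR F OR F = false.
(3): T AND F → false.
Overall: F OR F OR F → false.

No — not liable.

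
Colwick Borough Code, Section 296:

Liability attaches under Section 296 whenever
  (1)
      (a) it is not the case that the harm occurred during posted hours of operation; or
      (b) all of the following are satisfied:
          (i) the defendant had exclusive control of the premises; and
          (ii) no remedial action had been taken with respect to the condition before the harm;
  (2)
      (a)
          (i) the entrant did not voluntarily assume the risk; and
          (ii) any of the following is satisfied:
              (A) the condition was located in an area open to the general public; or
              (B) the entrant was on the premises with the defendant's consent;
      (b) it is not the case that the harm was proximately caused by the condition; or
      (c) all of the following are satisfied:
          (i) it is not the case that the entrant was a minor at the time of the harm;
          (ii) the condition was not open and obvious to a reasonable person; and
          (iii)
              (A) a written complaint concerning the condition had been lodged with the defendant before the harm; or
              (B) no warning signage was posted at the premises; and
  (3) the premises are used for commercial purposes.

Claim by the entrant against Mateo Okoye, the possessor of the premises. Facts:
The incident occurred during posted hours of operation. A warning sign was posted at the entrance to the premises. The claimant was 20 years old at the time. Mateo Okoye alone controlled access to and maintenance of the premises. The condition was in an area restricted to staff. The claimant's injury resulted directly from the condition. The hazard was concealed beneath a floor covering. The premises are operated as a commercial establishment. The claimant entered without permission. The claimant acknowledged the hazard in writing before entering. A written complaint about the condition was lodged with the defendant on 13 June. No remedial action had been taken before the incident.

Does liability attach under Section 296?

(a) not (during posted hours) — not met.
(i) exclusive control — satisfied.
(ii) no remedial action — met.
(b) = T AND T = true.
(1): F OR T → true.
(i) no assumed risk — not satisfied.
(A) public area — not met.
(B) consent to enter — fails.
(ii) = F OR F = false.
(a): F AND F → false.
(b) not (proximate cause) — fails.
(i) not (entrant a minor) — holds.
(ii) not open/obvious — met.
(A) complaint lodged — met.
(B) no signage posted — not met.
(iii) = T OR F = true.
(c) = T AND T AND T = true.
(2): F OR F OR T → true.
(3) commercial use — met.
So Overall is satisfied (T AND T AND T).

Yes — liable.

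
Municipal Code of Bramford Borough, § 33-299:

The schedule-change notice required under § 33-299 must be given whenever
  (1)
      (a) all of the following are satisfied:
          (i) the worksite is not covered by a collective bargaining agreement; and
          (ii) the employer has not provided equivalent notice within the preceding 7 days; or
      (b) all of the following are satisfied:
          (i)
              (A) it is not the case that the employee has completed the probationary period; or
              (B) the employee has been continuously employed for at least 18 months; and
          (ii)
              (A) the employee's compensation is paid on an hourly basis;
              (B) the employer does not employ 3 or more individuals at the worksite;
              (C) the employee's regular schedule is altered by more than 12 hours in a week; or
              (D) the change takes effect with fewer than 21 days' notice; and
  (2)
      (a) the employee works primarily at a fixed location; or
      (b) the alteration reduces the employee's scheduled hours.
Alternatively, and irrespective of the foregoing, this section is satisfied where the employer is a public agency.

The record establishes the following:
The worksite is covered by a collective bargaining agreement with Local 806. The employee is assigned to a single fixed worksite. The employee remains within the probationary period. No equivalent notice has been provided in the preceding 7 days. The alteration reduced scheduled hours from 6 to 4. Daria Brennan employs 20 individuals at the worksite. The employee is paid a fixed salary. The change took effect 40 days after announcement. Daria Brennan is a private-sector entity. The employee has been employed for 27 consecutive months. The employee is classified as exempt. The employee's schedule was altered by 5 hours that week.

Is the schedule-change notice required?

No — not required.

(i) no CBA — fails.
(ii) no recent notice — met.
So (a) is not satisfied (F AND T).
(A) not (past probation) — satisfied.
(B) tenure ≥ 18 mo. — satisfied.
(i) = T OR T = true.
(A) hourly-paid — not met.
(B) not (≥ 3 at site) — not satisfied.
(C) schedule shift > 12h — fails.
(D) < 21 days' notice — not met.
(ii) = F OR F OR F OR F = false.
So (b) is not satisfied (T AND F).
(1): F OR F → false.
(a) fixed location — holds.
(b) hours reduced — satisfied.
(2) = T OR T = true.
So Overall is not satisfied (F AND T).
Exception (public agency) — not satisfied.
Result: main false OR exception false → false.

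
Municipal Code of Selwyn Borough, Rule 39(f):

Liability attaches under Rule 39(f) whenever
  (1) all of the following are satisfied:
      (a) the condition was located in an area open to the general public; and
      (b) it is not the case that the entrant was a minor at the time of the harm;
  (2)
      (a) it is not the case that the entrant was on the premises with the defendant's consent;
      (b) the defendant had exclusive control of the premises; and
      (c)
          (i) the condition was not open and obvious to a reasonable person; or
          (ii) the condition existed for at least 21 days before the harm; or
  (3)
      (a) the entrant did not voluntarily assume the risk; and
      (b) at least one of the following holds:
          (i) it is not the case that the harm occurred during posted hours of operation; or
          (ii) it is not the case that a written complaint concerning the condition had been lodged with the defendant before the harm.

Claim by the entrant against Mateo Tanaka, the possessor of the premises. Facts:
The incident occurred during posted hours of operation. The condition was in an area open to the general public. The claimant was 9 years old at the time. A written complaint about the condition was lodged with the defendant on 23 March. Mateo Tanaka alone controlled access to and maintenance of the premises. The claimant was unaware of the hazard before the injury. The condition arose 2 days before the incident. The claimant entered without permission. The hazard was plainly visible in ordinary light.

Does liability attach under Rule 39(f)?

No — not liable.

(a) public area — met.
(b) not (entrant a minor) — fails.
(1) = T AND F = false.
(a) not (consent to enter) — met.
(b) exclusive control — satisfied.
(i) not open/obvious — not met.
(ii) condition ≥21 days old — not satisfied.
(c) = F OR F = false.
(2) = T AND T AND F = false.
(a) no assumed risk — met.
(i) not (during posted hours) — fails.
(ii) not (complaint lodged) — fails.
(b): F OR F → false.
(3): T AND F → false.
So Overall is not satisfied (F OR F OR F).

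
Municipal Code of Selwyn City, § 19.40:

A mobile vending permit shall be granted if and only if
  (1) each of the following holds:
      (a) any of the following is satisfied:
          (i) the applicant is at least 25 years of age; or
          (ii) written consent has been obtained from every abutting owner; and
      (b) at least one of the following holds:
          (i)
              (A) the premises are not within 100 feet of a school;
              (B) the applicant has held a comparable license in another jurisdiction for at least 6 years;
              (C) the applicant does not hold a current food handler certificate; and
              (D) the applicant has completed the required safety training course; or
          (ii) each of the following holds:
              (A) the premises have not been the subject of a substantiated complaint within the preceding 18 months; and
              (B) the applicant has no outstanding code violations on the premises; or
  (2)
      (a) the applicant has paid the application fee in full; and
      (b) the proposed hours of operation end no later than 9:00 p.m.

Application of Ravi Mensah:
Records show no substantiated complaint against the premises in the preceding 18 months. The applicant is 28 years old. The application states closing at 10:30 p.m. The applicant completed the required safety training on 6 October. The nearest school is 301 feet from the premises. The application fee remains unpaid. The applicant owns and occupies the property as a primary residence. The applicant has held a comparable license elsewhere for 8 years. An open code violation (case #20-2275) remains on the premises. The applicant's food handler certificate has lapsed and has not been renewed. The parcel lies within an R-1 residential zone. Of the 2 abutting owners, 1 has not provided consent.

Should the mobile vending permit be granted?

Yes — granted.

(i) age ≥ 25 — holds.
(ii) all abutters consent — not satisfied.
(a): T OR F → true.
(A) ≥100 ft from school — holds.
(B) prior license ≥ 6 yr — holds.
(C) not (food handler cert.) — satisfied.
(D) safety training — holds.
(i): T AND T AND T AND T → true.
(A) no complaint in 18 mo. — satisfied.
(B) no code violations — not satisfied.
(ii) = T AND F = false.
So (b) is satisfied (T OR F).
So (1) is satisfied (T AND T).
(a) fee paid — not met.
(b) closes by 9 p.m. — fails.
So (2) is not satisfied (F AND F).
Overall = T OR F = true.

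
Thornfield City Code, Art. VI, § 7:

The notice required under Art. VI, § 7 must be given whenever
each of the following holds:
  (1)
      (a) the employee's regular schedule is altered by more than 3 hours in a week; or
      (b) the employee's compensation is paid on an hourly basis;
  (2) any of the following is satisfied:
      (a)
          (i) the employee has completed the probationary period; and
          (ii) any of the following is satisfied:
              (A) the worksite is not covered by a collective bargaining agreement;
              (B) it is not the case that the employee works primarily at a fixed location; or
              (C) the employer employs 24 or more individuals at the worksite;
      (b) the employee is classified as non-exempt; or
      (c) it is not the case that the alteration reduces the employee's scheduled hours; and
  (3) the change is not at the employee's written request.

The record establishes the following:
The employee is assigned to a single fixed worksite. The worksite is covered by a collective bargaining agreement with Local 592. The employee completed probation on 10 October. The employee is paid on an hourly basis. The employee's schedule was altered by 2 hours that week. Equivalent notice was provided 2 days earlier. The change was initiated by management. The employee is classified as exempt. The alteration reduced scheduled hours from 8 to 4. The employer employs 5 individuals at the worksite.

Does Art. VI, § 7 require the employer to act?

(a) schedule shift > 3h — not met.
(b) hourly-paid — satisfied.
So (1) is satisfied (F OR T).
(i) past probation — met.
(A) no CBA — not satisfied.
(B) not (fixed location) — not satisfied.
(C) ≥ 24 at site — not met.
So (ii) is not satisfied (F OR F OR F).
(a) = T AND F = false.
(b) non-exempt — fails.
(c) not (hours reduced) — not met.
So (2) is not satisfied (F OR F OR F).
(3) not employee-requested — holds.
Overall = T AND F AND T = false.

No — not required.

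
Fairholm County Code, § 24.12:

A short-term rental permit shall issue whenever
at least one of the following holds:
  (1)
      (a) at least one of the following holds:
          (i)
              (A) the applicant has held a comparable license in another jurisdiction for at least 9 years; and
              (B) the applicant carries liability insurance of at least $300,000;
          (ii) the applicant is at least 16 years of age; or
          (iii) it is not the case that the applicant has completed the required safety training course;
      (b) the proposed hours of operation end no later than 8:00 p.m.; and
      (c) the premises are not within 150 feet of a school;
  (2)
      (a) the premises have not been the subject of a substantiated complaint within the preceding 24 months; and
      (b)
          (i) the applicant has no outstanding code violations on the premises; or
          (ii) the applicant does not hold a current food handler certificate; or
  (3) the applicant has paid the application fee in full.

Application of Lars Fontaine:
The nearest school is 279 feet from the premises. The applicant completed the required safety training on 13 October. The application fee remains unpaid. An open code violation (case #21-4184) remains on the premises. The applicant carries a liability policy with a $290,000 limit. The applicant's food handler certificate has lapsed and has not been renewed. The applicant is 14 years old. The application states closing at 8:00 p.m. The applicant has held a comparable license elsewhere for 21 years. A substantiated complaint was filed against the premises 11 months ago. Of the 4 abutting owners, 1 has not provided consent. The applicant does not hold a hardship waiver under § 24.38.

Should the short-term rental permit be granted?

(A) prior license ≥ 9 yr — holds.
(B) insurance ≥ $300,000 — not met.
(i) = T AND F = false.
(ii) age ≥ 16 — not met.
(iii) not (safety training) — not satisfied.
(a) = F OR F OR F = false.
(b) closes by 8 p.m. — satisfied.
(c) ≥150 ft from school — satisfied.
So (1) is not satisfied (F AND T AND T).
(a) no complaint in 24 mo. — fails.
(i) no code violations — fails.
(ii) not (food handler cert.) — holds.
(b) = F OR T = true.
(2): F AND T → false.
(3) fee paid — fails.
So Overall is not satisfied (F OR F OR F).

No — denied.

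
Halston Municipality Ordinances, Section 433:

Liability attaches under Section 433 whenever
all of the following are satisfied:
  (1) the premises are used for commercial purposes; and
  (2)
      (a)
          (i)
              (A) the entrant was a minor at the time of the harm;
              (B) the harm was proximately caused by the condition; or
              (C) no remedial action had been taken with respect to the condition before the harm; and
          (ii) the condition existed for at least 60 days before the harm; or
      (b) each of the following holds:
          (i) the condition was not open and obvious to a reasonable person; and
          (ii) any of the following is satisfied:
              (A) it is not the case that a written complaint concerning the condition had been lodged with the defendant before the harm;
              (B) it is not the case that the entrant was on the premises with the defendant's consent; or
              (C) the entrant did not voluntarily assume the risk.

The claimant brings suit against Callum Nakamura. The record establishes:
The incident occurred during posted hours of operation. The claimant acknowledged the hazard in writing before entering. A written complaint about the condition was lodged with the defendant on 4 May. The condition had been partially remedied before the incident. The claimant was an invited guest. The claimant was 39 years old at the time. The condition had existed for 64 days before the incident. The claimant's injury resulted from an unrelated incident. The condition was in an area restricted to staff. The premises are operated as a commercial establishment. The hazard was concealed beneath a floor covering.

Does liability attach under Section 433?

No — not liable.

(1) commercial use — holds.
(A) entrant a minor — not satisfied.
(B) proximate cause — fails.
(C) no remedial action — fails.
So (i) is not satisfied (F OR F OR F).
(ii) condition ≥60 days old — holds.
So (a) is not satisfied (F AND T).
(i) not open/obvious — met.
(A) not (complaint lodged) — not met.
(B) not (consent to enter) — fails.
(C) no assumed risk — fails.
(ii) = F OR F OR F = false.
(b) = T AND F = false.
So (2) is not satisfied (F OR F).
So Overall is not satisfied (T AND F).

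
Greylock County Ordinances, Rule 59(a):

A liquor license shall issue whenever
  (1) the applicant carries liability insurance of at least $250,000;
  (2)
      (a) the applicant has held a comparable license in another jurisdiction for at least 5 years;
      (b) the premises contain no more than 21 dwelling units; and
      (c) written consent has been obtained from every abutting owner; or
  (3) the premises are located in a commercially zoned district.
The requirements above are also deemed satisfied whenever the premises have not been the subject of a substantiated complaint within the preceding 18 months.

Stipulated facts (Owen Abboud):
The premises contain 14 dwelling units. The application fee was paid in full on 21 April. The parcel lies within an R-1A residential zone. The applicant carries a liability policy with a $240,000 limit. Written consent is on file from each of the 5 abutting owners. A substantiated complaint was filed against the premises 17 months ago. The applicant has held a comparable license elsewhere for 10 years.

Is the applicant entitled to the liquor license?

(1) insurance ≥ $250,000 — not satisfied.
(a) prior license ≥ 5 yr — met.
(b) ≤ 21 units — holds.
(c) all abutters consent — satisfied.
So (2) is satisfied (T AND T AND T).
(3) commercially zoned — not met.
Overall = F OR T OR F = true.
Exception (no complaint in 18 mo.) — not satisfied.
Result: main true OR exception false → true.

Yes — granted.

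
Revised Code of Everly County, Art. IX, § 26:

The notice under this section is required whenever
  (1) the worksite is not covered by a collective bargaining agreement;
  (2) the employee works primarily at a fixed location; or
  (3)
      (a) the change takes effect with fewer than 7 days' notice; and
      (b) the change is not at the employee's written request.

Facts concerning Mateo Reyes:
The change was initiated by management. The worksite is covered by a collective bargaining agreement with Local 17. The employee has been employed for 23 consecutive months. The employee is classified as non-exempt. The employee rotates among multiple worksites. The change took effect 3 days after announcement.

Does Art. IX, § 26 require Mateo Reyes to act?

(1) no CBA — fails.
(2) fixed location — fails.
(a) < 7 days' notice — met.
(b) not employee-requested — satisfied.
(3) = T AND T = true.
Overall = F OR F OR T = true.

Yes — required.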